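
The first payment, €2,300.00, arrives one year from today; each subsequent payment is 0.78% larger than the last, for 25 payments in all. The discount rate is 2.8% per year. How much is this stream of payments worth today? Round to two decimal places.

Periodic rate r = 0.028 per year.
Growing ordinary annuity: PV = PMT₁ × [1 − ((1+g)/(1+r))^n] / (r − g) = 2,300 × [1 − ((1+0.0078)/(1+r))^25] / (r − 0.0078) = €44,533.58.

€44,533.58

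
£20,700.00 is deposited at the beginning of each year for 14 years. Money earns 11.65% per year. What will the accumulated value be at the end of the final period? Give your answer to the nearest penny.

£729,569.21

This is an annuity due: 14 deposits of £20,700.00 at the beginning of each year.
Periodic rate r = 0.1165 per year.
FV = PMT × [((1+r)^n − 1)/r] × (1+r) = 20,700 × [(1+r)^14 − 1] / r × (1+r) = £729,569.21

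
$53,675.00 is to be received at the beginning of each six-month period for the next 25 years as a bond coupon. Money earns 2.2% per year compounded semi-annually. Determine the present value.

$2,078,439.81

This is an annuity due: 50 payments of $53,675.00 at the beginning of each six-month period.
Periodic rate r = 0.022/2 per half-year; n is counted in half-years.
PV = PMT × [(1 − (1+r)^−n)/r] × (1+r) = 53,675 × [1 − (1+r)^−50] / r × (1+r) = $2,078,439.81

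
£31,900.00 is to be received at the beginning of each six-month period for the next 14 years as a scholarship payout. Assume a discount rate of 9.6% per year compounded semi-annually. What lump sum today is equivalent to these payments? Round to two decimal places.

£509,072.45

This is an annuity due: 28 payments of £31,900.00 at the beginning of each six-month period.
Periodic rate r = 0.096/2 per half-year; n is counted in half-years.
PV = PMT × [(1 − (1+r)^−n)/r] × (1+r) = 31,900 × [1 − (1+r)^−28] / r × (1+r) = £509,072.45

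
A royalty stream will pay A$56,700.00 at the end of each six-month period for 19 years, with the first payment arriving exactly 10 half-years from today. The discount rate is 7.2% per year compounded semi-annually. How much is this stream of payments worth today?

Ordinary annuity of 38 payments, first payment at period 10.
Periodic rate r = 0.072/2 per half-year; n is counted in half-years.
The ordinary-annuity PV formula values the stream one period before the first payment (period 9); discount that back 9 periods:
PV₀ = 56,700 × [1 − (1+r)^−38] / r × (1+r)^−9 = A$846,831.61

A$846,831.61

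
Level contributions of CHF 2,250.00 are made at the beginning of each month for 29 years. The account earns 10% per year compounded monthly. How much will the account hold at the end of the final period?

This is an annuity due: 348 deposits of CHF 2,250.00 at the beginning of each month.
Periodic rate r = 0.1/12 per month; n is counted in months.
FV = PMT × [((1+r)^n − 1)/r] × (1+r) = 2,250 × [(1+r)^348 − 1] / r × (1+r) = CHF 4,616,559.72

CHF 4,616,559.72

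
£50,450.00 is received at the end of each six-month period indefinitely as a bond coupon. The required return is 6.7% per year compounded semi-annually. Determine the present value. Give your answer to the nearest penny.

£1,505,970.15

Periodic rate r = 0.067/2 per half-year.
Level perpetuity: PV = PMT / r = 50,450 / (0.067/2) = £1,505,970.15.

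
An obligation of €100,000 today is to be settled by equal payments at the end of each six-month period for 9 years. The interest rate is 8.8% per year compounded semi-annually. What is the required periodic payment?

Level ordinary annuity; solve PV = PMT × [(1 − (1+r)^−n)/r] for PMT.
Periodic rate r = 0.088/2 per half-year; n is counted in half-years.
With n = 18: PMT = 100,000 / ([(1 − (1+r)^−n)/r]) = €8,158.29

€8,158.29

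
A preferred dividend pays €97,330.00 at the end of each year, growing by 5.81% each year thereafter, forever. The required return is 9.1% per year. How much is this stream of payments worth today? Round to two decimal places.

€2,958,358.66

Periodic rate r = 0.091 per year.
Growing perpetuity (Gordon): PV = PMT₁ / (r − g) = 97,330 / (r − 0.0581) = €2,958,358.66.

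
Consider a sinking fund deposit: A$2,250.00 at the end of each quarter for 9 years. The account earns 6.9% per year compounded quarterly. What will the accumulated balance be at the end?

This is an ordinary annuity: 36 deposits of A$2,250.00 at the end of each quarter.
Periodic rate r = 0.069/4 per quarter; n is counted in quarters.
FV = PMT × [((1+r)^n − 1)/r] = 2,250 × [(1+r)^36 − 1] / r = A$110,994.85

A$110,994.85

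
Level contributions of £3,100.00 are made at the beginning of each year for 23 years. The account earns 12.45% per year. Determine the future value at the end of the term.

This is an annuity due: 23 deposits of £3,100.00 at the beginning of each year.
Periodic rate r = 0.1245 per year.
FV = PMT × [((1+r)^n − 1)/r] × (1+r) = 3,100 × [(1+r)^23 − 1] / r × (1+r) = £388,121.16

£388,121.16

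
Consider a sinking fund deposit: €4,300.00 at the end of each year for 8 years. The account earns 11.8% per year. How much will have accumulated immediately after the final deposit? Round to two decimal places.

€52,504.19

This is an ordinary annuity: 8 deposits of €4,300.00 at the end of each year.
Periodic rate r = 0.118 per year.
FV = PMT × [((1+r)^n − 1)/r] = 4,300 × [(1+r)^8 − 1] / r = €52,504.19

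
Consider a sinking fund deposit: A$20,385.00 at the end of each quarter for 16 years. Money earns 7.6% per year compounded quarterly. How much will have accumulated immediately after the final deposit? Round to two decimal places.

A$2,505,637.15

This is an ordinary annuity: 64 deposits of A$20,385.00 at the end of each quarter.
Periodic rate r = 0.076/4 per quarter; n is counted in quarters.
FV = PMT × [((1+r)^n − 1)/r] = 20,385 × [(1+r)^64 − 1] / r = A$2,505,637.15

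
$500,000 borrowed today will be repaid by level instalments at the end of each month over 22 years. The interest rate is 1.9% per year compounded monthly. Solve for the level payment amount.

Level ordinary annuity; solve PV = PMT × [(1 − (1+r)^−n)/r] for PMT.
Periodic rate r = 0.019/12 per month; n is counted in months.
With n = 264: PMT = 500,000 / ([(1 − (1+r)^−n)/r]) = $2,318.75

$2,318.75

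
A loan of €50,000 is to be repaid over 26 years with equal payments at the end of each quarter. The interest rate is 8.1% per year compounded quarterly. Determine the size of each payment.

€1,156.23

Level ordinary annuity; solve PV = PMT × [(1 − (1+r)^−n)/r] for PMT.
Periodic rate r = 0.081/4 per quarter; n is counted in quarters.
With n = 104: PMT = 50,000 / ([(1 − (1+r)^−n)/r]) = €1,156.23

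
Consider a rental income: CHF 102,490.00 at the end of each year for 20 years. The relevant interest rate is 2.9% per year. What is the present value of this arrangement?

CHF 1,538,985.88

This is an ordinary annuity: 20 payments of CHF 102,490.00 at the end of each year.
Periodic rate r = 0.029 per year.
PV = PMT × [(1 − (1+r)^−n)/r] = 102,490 × [1 − (1+r)^−20] / r = CHF 1,538,985.88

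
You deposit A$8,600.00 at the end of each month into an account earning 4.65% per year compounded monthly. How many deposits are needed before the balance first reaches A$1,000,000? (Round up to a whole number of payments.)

97 payments

Periodic rate r = 0.0465/12 per month; n is counted in months.
Ordinary annuity FV: 1,000,000 = 8,600 × [((1+r)^n − 1)/r].
(1+r)^n = 1 + 1,000,000 × r / 8,600, so n = ln(1 + 1,000,000·r/8,600) / ln(1+r) = 96.18.
Round up to a whole number of payments: n = 97.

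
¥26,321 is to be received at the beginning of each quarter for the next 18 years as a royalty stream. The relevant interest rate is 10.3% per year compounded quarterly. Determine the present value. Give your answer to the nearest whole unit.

¥880,392

This is an annuity due: 72 payments of ¥26,321 at the beginning of each quarter.
Periodic rate r = 0.103/4 per quarter; n is counted in quarters.
PV = PMT × [(1 − (1+r)^−n)/r] × (1+r) = 26,321 × [1 − (1+r)^−72] / r × (1+r) = ¥880,392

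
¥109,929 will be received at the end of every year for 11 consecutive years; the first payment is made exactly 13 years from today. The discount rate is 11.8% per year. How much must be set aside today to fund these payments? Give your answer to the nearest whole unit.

¥172,677

Ordinary annuity of 11 payments, first payment at period 13.
Periodic rate r = 0.118 per year.
The ordinary-annuity PV formula values the stream one period before the first payment (period 12); discount that back 12 periods:
PV₀ = 109,929 × [1 − (1+r)^−11] / r × (1+r)^−12 = ¥172,677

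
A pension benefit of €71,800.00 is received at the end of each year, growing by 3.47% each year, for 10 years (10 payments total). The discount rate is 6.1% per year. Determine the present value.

Periodic rate r = 0.061 per year.
Growing ordinary annuity: PV = PMT₁ × [1 − ((1+g)/(1+r))^n] / (r − g) = 71,800 × [1 − ((1+0.0347)/(1+r))^10] / (r − 0.0347) = €606,014.38.

€606,014.38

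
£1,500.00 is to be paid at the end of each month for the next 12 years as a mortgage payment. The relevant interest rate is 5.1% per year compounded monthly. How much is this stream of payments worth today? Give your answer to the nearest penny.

This is an ordinary annuity: 144 payments of £1,500.00 at the end of each month.
Periodic rate r = 0.051/12 per month; n is counted in months.
PV = PMT × [(1 − (1+r)^−n)/r] = 1,500 × [1 − (1+r)^−144] / r = £161,305.08

£161,305.08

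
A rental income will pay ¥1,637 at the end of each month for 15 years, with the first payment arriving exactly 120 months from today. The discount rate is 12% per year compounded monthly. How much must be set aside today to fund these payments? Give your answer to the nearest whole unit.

Ordinary annuity of 180 payments, first payment at period 120.
Periodic rate r = 0.12/12 per month; n is counted in months.
The ordinary-annuity PV formula values the stream one period before the first payment (period 119); discount that back 119 periods:
PV₀ = 1,637 × [1 − (1+r)^−180] / r × (1+r)^−119 = ¥41,741

¥41,741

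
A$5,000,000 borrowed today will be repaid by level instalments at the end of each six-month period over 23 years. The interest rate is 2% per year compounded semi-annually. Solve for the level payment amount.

A$136,138.75

Level ordinary annuity; solve PV = PMT × [(1 − (1+r)^−n)/r] for PMT.
Periodic rate r = 0.02/2 per half-year; n is counted in half-years.
With n = 46: PMT = 5,000,000 / ([(1 − (1+r)^−n)/r]) = A$136,138.75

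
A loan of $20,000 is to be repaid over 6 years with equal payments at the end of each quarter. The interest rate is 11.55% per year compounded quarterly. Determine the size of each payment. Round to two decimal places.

Level ordinary annuity; solve PV = PMT × [(1 − (1+r)^−n)/r] for PMT.
Periodic rate r = 0.1155/4 per quarter; n is counted in quarters.
With n = 24: PMT = 20,000 / ([(1 − (1+r)^−n)/r]) = $1,166.68

$1,166.68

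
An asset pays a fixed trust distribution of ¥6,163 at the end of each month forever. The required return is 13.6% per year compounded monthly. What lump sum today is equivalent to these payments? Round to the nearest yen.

Periodic rate r = 0.136/12 per month.
Level perpetuity: PV = PMT / r = 6,163 / (0.136/12) = ¥543,794.

¥543,794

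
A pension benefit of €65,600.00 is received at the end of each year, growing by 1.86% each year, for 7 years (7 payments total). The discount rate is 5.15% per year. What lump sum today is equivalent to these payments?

€397,789.34

Periodic rate r = 0.0515 per year.
Growing ordinary annuity: PV = PMT₁ × [1 − ((1+g)/(1+r))^n] / (r − g) = 65,600 × [1 − ((1+0.0186)/(1+r))^7] / (r − 0.0186) = €397,789.34.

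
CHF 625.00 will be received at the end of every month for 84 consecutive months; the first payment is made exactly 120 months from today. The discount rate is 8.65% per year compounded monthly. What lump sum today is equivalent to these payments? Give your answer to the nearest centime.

CHF 16,709.24

Ordinary annuity of 84 payments, first payment at period 120.
Periodic rate r = 0.0865/12 per month; n is counted in months.
The ordinary-annuity PV formula values the stream one period before the first payment (period 119); discount that back 119 periods:
PV₀ = 625 × [1 − (1+r)^−84] / r × (1+r)^−119 = CHF 16,709.24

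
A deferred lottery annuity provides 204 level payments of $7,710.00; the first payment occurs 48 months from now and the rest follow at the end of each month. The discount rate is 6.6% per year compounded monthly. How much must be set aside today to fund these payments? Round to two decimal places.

Ordinary annuity of 204 payments, first payment at period 48.
Periodic rate r = 0.066/12 per month; n is counted in months.
The ordinary-annuity PV formula values the stream one period before the first payment (period 47); discount that back 47 periods:
PV₀ = 7,710 × [1 − (1+r)^−204] / r × (1+r)^−47 = $729,436.71

$729,436.71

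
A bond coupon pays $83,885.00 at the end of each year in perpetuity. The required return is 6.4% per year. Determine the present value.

Periodic rate r = 0.064 per year.
Level perpetuity: PV = PMT / r = 83,885 / (0.064) = $1,310,703.12.

$1,310,703.12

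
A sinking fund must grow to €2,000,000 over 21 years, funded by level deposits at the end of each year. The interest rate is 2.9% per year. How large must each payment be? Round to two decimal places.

Level ordinary annuity; solve FV = PMT × [((1+r)^n − 1)/r] for PMT.
Periodic rate r = 0.029 per year.
With n = 21: PMT = 2,000,000 / ([((1+r)^n − 1)/r]) = €70,496.81

€70,496.81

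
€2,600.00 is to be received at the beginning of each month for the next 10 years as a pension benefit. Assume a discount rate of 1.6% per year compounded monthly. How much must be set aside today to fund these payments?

This is an annuity due: 120 payments of €2,600.00 at the beginning of each month.
Periodic rate r = 0.016/12 per month; n is counted in months.
PV = PMT × [(1 − (1+r)^−n)/r] × (1+r) = 2,600 × [1 − (1+r)^−120] / r × (1+r) = €288,526.70

€288,526.70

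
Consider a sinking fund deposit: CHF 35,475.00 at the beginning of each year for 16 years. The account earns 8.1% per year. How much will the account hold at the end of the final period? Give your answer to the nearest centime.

This is an annuity due: 16 deposits of CHF 35,475.00 at the beginning of each year.
Periodic rate r = 0.081 per year.
FV = PMT × [((1+r)^n − 1)/r] × (1+r) = 35,475 × [(1+r)^16 − 1] / r × (1+r) = CHF 1,172,730.14

CHF 1,172,730.14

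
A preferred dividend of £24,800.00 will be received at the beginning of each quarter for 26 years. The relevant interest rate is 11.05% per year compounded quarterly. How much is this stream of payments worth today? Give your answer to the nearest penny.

This is an annuity due: 104 payments of £24,800.00 at the beginning of each quarter.
Periodic rate r = 0.1105/4 per quarter; n is counted in quarters.
PV = PMT × [(1 − (1+r)^−n)/r] × (1+r) = 24,800 × [1 − (1+r)^−104] / r × (1+r) = £868,315.09

£868,315.09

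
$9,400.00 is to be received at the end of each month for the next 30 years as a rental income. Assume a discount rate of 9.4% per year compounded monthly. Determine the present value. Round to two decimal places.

$1,127,682.62

This is an ordinary annuity: 360 payments of $9,400.00 at the end of each month.
Periodic rate r = 0.094/12 per month; n is counted in months.
PV = PMT × [(1 − (1+r)^−n)/r] = 9,400 × [1 − (1+r)^−360] / r = $1,127,682.62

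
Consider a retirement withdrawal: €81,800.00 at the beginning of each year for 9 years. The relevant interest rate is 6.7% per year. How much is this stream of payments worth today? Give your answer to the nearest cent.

This is an annuity due: 9 payments of €81,800.00 at the beginning of each year.
Periodic rate r = 0.067 per year.
PV = PMT × [(1 − (1+r)^−n)/r] × (1+r) = 81,800 × [1 − (1+r)^−9] / r × (1+r) = €575,982.16

€575,982.16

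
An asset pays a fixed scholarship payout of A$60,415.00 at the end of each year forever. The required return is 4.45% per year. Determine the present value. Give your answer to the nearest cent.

A$1,357,640.45

Periodic rate r = 0.0445 per year.
Level perpetuity: PV = PMT / r = 60,415 / (0.0445) = A$1,357,640.45.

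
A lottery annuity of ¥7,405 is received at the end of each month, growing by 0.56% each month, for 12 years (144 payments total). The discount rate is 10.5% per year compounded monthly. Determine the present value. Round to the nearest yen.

Periodic rate r = 0.105/12 per month; n is counted in months.
Growing ordinary annuity: PV = PMT₁ × [1 − ((1+g)/(1+r))^n] / (r − g) = 7,405 × [1 − ((1+0.0056)/(1+r))^144] / (r − 0.0056) = ¥852,414.

¥852,414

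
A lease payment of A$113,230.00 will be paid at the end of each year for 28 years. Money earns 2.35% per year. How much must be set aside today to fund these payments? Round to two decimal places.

A$2,303,900.41

This is an ordinary annuity: 28 payments of A$113,230.00 at the end of each year.
Periodic rate r = 0.0235 per year.
PV = PMT × [(1 − (1+r)^−n)/r] = 113,230 × [1 − (1+r)^−28] / r = A$2,303,900.41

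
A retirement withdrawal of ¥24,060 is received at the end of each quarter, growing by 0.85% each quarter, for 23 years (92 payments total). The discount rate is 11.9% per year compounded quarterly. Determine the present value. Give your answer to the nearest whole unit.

Periodic rate r = 0.119/4 per quarter; n is counted in quarters.
Growing ordinary annuity: PV = PMT₁ × [1 − ((1+g)/(1+r))^n] / (r − g) = 24,060 × [1 − ((1+0.0085)/(1+r))^92] / (r − 0.0085) = ¥965,973.

¥965,973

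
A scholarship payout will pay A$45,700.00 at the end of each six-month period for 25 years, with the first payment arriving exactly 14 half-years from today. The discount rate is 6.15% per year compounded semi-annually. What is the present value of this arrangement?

A$781,983.44

Ordinary annuity of 50 payments, first payment at period 14.
Periodic rate r = 0.0615/2 per half-year; n is counted in half-years.
The ordinary-annuity PV formula values the stream one period before the first payment (period 13); discount that back 13 periods:
PV₀ = 45,700 × [1 − (1+r)^−50] / r × (1+r)^−13 = A$781,983.44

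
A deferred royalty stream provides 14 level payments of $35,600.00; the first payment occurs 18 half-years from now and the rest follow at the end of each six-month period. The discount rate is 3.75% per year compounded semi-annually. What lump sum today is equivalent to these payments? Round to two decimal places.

Ordinary annuity of 14 payments, first payment at period 18.
Periodic rate r = 0.0375/2 per half-year; n is counted in half-years.
The ordinary-annuity PV formula values the stream one period before the first payment (period 17); discount that back 17 periods:
PV₀ = 35,600 × [1 − (1+r)^−14] / r × (1+r)^−17 = $317,057.68

$317,057.68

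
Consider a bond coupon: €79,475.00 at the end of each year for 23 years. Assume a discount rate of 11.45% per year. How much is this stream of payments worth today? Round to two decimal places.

This is an ordinary annuity: 23 payments of €79,475.00 at the end of each year.
Periodic rate r = 0.1145 per year.
PV = PMT × [(1 − (1+r)^−n)/r] = 79,475 × [1 − (1+r)^−23] / r = €636,748.21

€636,748.21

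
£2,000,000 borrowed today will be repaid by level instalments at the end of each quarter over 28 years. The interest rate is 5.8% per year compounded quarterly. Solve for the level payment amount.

£36,223.77

Level ordinary annuity; solve PV = PMT × [(1 − (1+r)^−n)/r] for PMT.
Periodic rate r = 0.058/4 per quarter; n is counted in quarters.
With n = 112: PMT = 2,000,000 / ([(1 − (1+r)^−n)/r]) = £36,223.77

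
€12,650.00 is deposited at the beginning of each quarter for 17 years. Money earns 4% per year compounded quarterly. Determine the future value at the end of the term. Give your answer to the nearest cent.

€1,235,771.45

This is an annuity due: 68 deposits of €12,650.00 at the beginning of each quarter.
Periodic rate r = 0.04/4 per quarter; n is counted in quarters.
FV = PMT × [((1+r)^n − 1)/r] × (1+r) = 12,650 × [(1+r)^68 − 1] / r × (1+r) = €1,235,771.45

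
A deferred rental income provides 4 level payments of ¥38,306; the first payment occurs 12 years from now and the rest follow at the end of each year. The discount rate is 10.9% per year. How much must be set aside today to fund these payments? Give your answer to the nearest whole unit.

Ordinary annuity of 4 payments, first payment at period 12.
Periodic rate r = 0.109 per year.
The ordinary-annuity PV formula values the stream one period before the first payment (period 11); discount that back 11 periods:
PV₀ = 38,306 × [1 − (1+r)^−4] / r × (1+r)^−11 = ¥38,164

¥38,164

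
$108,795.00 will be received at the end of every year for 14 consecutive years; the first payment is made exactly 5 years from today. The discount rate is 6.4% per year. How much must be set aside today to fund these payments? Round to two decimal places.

Ordinary annuity of 14 payments, first payment at period 5.
Periodic rate r = 0.064 per year.
The ordinary-annuity PV formula values the stream one period before the first payment (period 4); discount that back 4 periods:
PV₀ = 108,795 × [1 − (1+r)^−14] / r × (1+r)^−4 = $769,844.59

$769,844.59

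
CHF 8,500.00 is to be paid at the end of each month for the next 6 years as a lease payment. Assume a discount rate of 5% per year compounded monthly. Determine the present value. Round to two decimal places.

CHF 527,788.61

This is an ordinary annuity: 72 payments of CHF 8,500.00 at the end of each month.
Periodic rate r = 0.05/12 per month; n is counted in months.
PV = PMT × [(1 − (1+r)^−n)/r] = 8,500 × [1 − (1+r)^−72] / r = CHF 527,788.61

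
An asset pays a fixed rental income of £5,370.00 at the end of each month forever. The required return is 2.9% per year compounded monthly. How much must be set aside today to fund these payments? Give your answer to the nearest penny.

Periodic rate r = 0.029/12 per month.
Level perpetuity: PV = PMT / r = 5,370 / (0.029/12) = £2,222,068.97.

£2,222,068.97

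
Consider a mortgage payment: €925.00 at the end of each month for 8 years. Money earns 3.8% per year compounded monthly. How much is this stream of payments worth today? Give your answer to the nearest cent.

This is an ordinary annuity: 96 payments of €925.00 at the end of each month.
Periodic rate r = 0.038/12 per month; n is counted in months.
PV = PMT × [(1 − (1+r)^−n)/r] = 925 × [1 − (1+r)^−96] / r = €76,468.67

€76,468.67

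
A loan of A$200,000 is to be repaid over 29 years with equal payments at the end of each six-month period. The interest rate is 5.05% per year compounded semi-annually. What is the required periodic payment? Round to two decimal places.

Level ordinary annuity; solve PV = PMT × [(1 − (1+r)^−n)/r] for PMT.
Periodic rate r = 0.0505/2 per half-year; n is counted in half-years.
With n = 58: PMT = 200,000 / ([(1 − (1+r)^−n)/r]) = A$6,605.07

A$6,605.07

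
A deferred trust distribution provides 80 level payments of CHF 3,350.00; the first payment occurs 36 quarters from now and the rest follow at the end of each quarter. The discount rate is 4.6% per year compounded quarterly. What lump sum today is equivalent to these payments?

Ordinary annuity of 80 payments, first payment at period 36.
Periodic rate r = 0.046/4 per quarter; n is counted in quarters.
The ordinary-annuity PV formula values the stream one period before the first payment (period 35); discount that back 35 periods:
PV₀ = 3,350 × [1 − (1+r)^−80] / r × (1+r)^−35 = CHF 117,016.09

CHF 117,016.09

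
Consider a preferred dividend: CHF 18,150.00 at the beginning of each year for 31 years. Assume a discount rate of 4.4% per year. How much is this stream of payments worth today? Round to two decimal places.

This is an annuity due: 31 payments of CHF 18,150.00 at the beginning of each year.
Periodic rate r = 0.044 per year.
PV = PMT × [(1 − (1+r)^−n)/r] × (1+r) = 18,150 × [1 − (1+r)^−31] / r × (1+r) = CHF 317,303.27

CHF 317,303.27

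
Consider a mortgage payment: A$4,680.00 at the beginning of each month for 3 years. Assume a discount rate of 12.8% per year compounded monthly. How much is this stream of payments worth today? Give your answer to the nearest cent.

A$140,781.06

This is an annuity due: 36 payments of A$4,680.00 at the beginning of each month.
Periodic rate r = 0.128/12 per month; n is counted in months.
PV = PMT × [(1 − (1+r)^−n)/r] × (1+r) = 4,680 × [1 − (1+r)^−36] / r × (1+r) = A$140,781.06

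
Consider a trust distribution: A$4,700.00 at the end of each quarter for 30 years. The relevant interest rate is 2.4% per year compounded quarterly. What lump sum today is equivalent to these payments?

This is an ordinary annuity: 120 payments of A$4,700.00 at the end of each quarter.
Periodic rate r = 0.024/4 per quarter; n is counted in quarters.
PV = PMT × [(1 − (1+r)^−n)/r] = 4,700 × [1 − (1+r)^−120] / r = A$401,222.88

A$401,222.88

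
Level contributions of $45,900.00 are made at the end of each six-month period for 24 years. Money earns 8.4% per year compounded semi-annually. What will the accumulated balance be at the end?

This is an ordinary annuity: 48 deposits of $45,900.00 at the end of each six-month period.
Periodic rate r = 0.084/2 per half-year; n is counted in half-years.
FV = PMT × [((1+r)^n − 1)/r] = 45,900 × [(1+r)^48 − 1] / r = $6,781,478.19

$6,781,478.19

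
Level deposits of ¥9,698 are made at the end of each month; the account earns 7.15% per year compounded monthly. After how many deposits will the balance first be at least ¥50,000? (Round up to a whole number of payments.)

Periodic rate r = 0.0715/12 per month; n is counted in months.
Ordinary annuity FV: 50,000 = 9,698 × [((1+r)^n − 1)/r].
(1+r)^n = 1 + 50,000 × r / 9,698, so n = ln(1 + 50,000·r/9,698) / ln(1+r) = 5.09.
Round up to a whole number of payments: n = 6.

6 payments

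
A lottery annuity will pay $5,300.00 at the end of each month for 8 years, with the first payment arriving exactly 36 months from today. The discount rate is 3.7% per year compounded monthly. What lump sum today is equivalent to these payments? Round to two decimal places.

$394,898.66

Ordinary annuity of 96 payments, first payment at period 36.
Periodic rate r = 0.037/12 per month; n is counted in months.
The ordinary-annuity PV formula values the stream one period before the first payment (period 35); discount that back 35 periods:
PV₀ = 5,300 × [1 − (1+r)^−96] / r × (1+r)^−35 = $394,898.66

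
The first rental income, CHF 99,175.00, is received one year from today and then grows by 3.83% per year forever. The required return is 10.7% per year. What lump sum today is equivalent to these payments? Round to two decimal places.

CHF 1,443,595.34

Periodic rate r = 0.107 per year.
Growing perpetuity (Gordon): PV = PMT₁ / (r − g) = 99,175 / (r − 0.0383) = CHF 1,443,595.34.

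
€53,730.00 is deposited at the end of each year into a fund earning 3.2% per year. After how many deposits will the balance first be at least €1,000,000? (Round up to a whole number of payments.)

15 payments

Periodic rate r = 0.032 per year.
Ordinary annuity FV: 1,000,000 = 53,730 × [((1+r)^n − 1)/r].
(1+r)^n = 1 + 1,000,000 × r / 53,730, so n = ln(1 + 1,000,000·r/53,730) / ln(1+r) = 14.83.
Round up to a whole number of payments: n = 15.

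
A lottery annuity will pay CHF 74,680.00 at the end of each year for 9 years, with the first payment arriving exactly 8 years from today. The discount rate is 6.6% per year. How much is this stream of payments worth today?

CHF 316,415.29

Ordinary annuity of 9 payments, first payment at period 8.
Periodic rate r = 0.066 per year.
The ordinary-annuity PV formula values the stream one period before the first payment (period 7); discount that back 7 periods:
PV₀ = 74,680 × [1 − (1+r)^−9] / r × (1+r)^−7 = CHF 316,415.29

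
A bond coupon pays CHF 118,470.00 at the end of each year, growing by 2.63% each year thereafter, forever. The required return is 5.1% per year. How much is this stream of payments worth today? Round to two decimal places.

Periodic rate r = 0.051 per year.
Growing perpetuity (Gordon): PV = PMT₁ / (r − g) = 118,470 / (r − 0.0263) = CHF 4,796,356.28.

CHF 4,796,356.28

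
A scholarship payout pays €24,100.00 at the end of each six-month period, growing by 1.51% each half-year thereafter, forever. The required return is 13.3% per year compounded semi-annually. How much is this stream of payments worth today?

€468,871.60

Periodic rate r = 0.133/2 per half-year.
Growing perpetuity (Gordon): PV = PMT₁ / (r − g) = 24,100 / (r − 0.0151) = €468,871.60.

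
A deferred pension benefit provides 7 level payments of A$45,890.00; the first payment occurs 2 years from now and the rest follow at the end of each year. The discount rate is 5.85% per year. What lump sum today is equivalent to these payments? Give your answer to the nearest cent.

Ordinary annuity of 7 payments, first payment at period 2.
Periodic rate r = 0.0585 per year.
The ordinary-annuity PV formula values the stream one period before the first payment (period 1); discount that back 1 periods:
PV₀ = 45,890 × [1 − (1+r)^−7] / r × (1+r)^−1 = A$243,313.11

A$243,313.11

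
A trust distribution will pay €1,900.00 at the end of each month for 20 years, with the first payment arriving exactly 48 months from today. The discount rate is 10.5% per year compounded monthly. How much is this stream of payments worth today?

Ordinary annuity of 240 payments, first payment at period 48.
Periodic rate r = 0.105/12 per month; n is counted in months.
The ordinary-annuity PV formula values the stream one period before the first payment (period 47); discount that back 47 periods:
PV₀ = 1,900 × [1 − (1+r)^−240] / r × (1+r)^−47 = €126,366.23

€126,366.23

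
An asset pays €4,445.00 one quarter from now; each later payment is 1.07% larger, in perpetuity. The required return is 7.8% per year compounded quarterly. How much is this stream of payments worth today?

€505,113.64

Periodic rate r = 0.078/4 per quarter.
Growing perpetuity (Gordon): PV = PMT₁ / (r − g) = 4,445 / (r − 0.0107) = €505,113.64.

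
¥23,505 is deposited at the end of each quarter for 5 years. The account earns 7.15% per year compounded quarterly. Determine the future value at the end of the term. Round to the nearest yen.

¥559,180

This is an ordinary annuity: 20 deposits of ¥23,505 at the end of each quarter.
Periodic rate r = 0.0715/4 per quarter; n is counted in quarters.
FV = PMT × [((1+r)^n − 1)/r] = 23,505 × [(1+r)^20 − 1] / r = ¥559,180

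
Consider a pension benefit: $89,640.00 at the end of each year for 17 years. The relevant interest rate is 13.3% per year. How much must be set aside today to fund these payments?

This is an ordinary annuity: 17 payments of $89,640.00 at the end of each year.
Periodic rate r = 0.133 per year.
PV = PMT × [(1 − (1+r)^−n)/r] = 89,640 × [1 − (1+r)^−17] / r = $593,309.45

$593,309.45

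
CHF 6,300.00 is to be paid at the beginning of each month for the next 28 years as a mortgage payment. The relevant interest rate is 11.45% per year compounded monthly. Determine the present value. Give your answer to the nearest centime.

CHF 639,140.39

This is an annuity due: 336 payments of CHF 6,300.00 at the beginning of each month.
Periodic rate r = 0.1145/12 per month; n is counted in months.
PV = PMT × [(1 − (1+r)^−n)/r] × (1+r) = 6,300 × [1 − (1+r)^−336] / r × (1+r) = CHF 639,140.39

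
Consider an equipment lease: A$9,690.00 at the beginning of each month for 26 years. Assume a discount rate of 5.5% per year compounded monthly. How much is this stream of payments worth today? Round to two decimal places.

This is an annuity due: 312 payments of A$9,690.00 at the beginning of each month.
Periodic rate r = 0.055/12 per month; n is counted in months.
PV = PMT × [(1 − (1+r)^−n)/r] × (1+r) = 9,690 × [1 − (1+r)^−312] / r × (1+r) = A$1,613,947.08

A$1,613,947.08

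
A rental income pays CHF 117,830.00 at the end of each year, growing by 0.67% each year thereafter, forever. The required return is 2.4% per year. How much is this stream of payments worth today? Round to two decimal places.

Periodic rate r = 0.024 per year.
Growing perpetuity (Gordon): PV = PMT₁ / (r − g) = 117,830 / (r − 0.0067) = CHF 6,810,982.66.

CHF 6,810,982.66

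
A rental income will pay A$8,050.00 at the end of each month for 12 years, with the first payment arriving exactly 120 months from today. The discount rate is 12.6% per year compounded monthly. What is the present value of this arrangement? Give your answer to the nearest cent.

A$172,046.25

Ordinary annuity of 144 payments, first payment at period 120.
Periodic rate r = 0.126/12 per month; n is counted in months.
The ordinary-annuity PV formula values the stream one period before the first payment (period 119); discount that back 119 periods:
PV₀ = 8,050 × [1 − (1+r)^−144] / r × (1+r)^−119 = A$172,046.25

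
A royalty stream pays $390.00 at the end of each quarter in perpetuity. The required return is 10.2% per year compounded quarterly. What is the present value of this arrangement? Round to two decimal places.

$15,294.12

Periodic rate r = 0.102/4 per quarter.
Level perpetuity: PV = PMT / r = 390 / (0.102/4) = $15,294.12.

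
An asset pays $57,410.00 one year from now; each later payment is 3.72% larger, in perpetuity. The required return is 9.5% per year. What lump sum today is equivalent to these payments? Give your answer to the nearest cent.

$993,252.60

Periodic rate r = 0.095 per year.
Growing perpetuity (Gordon): PV = PMT₁ / (r − g) = 57,410 / (r − 0.0372) = $993,252.60.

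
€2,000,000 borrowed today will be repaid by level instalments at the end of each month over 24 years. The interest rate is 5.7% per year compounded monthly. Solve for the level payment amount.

€12,759.24

Level ordinary annuity; solve PV = PMT × [(1 − (1+r)^−n)/r] for PMT.
Periodic rate r = 0.057/12 per month; n is counted in months.
With n = 288: PMT = 2,000,000 / ([(1 − (1+r)^−n)/r]) = €12,759.24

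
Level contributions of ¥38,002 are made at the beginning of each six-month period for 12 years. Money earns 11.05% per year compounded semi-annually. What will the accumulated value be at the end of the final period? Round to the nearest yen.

¥1,912,686

This is an annuity due: 24 deposits of ¥38,002 at the beginning of each six-month period.
Periodic rate r = 0.1105/2 per half-year; n is counted in half-years.
FV = PMT × [((1+r)^n − 1)/r] × (1+r) = 38,002 × [(1+r)^24 − 1] / r × (1+r) = ¥1,912,686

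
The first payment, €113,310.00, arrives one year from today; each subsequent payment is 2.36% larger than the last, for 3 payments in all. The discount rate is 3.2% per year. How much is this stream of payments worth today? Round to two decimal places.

Periodic rate r = 0.032 per year.
Growing ordinary annuity: PV = PMT₁ × [1 − ((1+g)/(1+r))^n] / (r − g) = 113,310 × [1 − ((1+0.0236)/(1+r))^3] / (r − 0.0236) = €326,715.73.

€326,715.73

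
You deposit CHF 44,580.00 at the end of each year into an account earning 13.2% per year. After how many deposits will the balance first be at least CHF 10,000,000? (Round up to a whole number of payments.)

28 payments

Periodic rate r = 0.132 per year.
Ordinary annuity FV: 10,000,000 = 44,580 × [((1+r)^n − 1)/r].
(1+r)^n = 1 + 10,000,000 × r / 44,580, so n = ln(1 + 10,000,000·r/44,580) / ln(1+r) = 27.59.
Round up to a whole number of payments: n = 28.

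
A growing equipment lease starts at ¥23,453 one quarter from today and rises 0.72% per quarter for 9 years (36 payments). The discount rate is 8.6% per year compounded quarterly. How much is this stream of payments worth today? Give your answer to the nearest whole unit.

¥652,775

Periodic rate r = 0.086/4 per quarter; n is counted in quarters.
Growing ordinary annuity: PV = PMT₁ × [1 − ((1+g)/(1+r))^n] / (r − g) = 23,453 × [1 − ((1+0.0072)/(1+r))^36] / (r − 0.0072) = ¥652,775.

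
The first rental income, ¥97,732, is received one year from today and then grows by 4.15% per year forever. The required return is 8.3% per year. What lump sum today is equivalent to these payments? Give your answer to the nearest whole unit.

¥2,354,988

Periodic rate r = 0.083 per year.
Growing perpetuity (Gordon): PV = PMT₁ / (r − g) = 97,732 / (r − 0.0415) = ¥2,354,988.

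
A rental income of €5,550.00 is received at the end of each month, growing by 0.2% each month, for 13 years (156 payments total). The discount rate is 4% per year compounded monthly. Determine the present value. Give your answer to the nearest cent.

Periodic rate r = 0.04/12 per month; n is counted in months.
Growing ordinary annuity: PV = PMT₁ × [1 − ((1+g)/(1+r))^n] / (r − g) = 5,550 × [1 − ((1+0.002)/(1+r))^156] / (r − 0.002) = €779,817.56.

€779,817.56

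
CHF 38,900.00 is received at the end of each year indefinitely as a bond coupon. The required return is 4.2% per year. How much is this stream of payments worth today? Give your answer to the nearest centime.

CHF 926,190.48

Periodic rate r = 0.042 per year.
Level perpetuity: PV = PMT / r = 38,900 / (0.042) = CHF 926,190.48.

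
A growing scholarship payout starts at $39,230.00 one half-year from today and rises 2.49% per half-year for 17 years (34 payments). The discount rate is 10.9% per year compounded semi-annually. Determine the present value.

$821,937.50

Periodic rate r = 0.109/2 per half-year; n is counted in half-years.
Growing ordinary annuity: PV = PMT₁ × [1 − ((1+g)/(1+r))^n] / (r − g) = 39,230 × [1 − ((1+0.0249)/(1+r))^34] / (r − 0.0249) = $821,937.50.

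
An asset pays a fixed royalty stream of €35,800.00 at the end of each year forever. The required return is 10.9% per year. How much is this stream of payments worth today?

Periodic rate r = 0.109 per year.
Level perpetuity: PV = PMT / r = 35,800 / (0.109) = €328,440.37.

€328,440.37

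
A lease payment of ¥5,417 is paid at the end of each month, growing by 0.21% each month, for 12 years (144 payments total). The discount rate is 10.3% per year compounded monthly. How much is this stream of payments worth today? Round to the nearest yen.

¥505,419

Periodic rate r = 0.103/12 per month; n is counted in months.
Growing ordinary annuity: PV = PMT₁ × [1 − ((1+g)/(1+r))^n] / (r − g) = 5,417 × [1 − ((1+0.0021)/(1+r))^144] / (r − 0.0021) = ¥505,419.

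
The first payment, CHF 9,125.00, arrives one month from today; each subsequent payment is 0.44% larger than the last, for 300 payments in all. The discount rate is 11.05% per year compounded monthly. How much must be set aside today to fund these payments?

Periodic rate r = 0.1105/12 per month; n is counted in months.
Growing ordinary annuity: PV = PMT₁ × [1 − ((1+g)/(1+r))^n] / (r − g) = 9,125 × [1 − ((1+0.0044)/(1+r))^300] / (r − 0.0044) = CHF 1,444,848.21.

CHF 1,444,848.21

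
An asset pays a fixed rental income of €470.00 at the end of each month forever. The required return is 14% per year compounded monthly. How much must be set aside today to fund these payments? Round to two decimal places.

€40,285.71

Periodic rate r = 0.14/12 per month.
Level perpetuity: PV = PMT / r = 470 / (0.14/12) = €40,285.71.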